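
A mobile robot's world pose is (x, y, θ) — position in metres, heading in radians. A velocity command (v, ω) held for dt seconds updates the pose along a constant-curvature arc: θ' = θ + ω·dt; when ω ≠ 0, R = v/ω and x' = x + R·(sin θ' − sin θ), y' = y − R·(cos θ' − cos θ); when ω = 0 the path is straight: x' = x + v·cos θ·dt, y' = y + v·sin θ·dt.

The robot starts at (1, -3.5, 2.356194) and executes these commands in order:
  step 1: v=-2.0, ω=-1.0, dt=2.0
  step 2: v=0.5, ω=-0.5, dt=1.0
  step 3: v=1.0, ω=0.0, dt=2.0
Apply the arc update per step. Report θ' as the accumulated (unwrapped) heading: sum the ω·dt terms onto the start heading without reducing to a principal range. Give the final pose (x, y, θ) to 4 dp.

(2.7546, -7.0228, -0.1438)

step 1: θ'=0.3562 (R=2.0000) → pose (0.2832, -6.7887, 0.3562)
step 2: θ'=-0.1438 (R=-1.0000) → pose (0.7752, -6.7362, -0.1438)
step 3: θ'=-0.1438 (straight) → pose (2.7546, -7.0228, -0.1438)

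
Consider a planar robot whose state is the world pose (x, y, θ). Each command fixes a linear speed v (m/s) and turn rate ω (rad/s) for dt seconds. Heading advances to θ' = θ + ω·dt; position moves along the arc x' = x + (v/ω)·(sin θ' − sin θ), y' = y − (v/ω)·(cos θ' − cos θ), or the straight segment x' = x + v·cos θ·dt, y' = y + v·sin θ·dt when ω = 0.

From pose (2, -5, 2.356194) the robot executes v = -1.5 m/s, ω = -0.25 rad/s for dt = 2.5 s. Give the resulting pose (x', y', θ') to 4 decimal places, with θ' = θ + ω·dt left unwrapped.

θ' = 2.3562 + -0.25·2.5 = 1.7312
R = v/ω = -1.5/-0.25 = 6.0000
x' = 2 + 6.0000·(sin 1.7312 − sin 2.3562) = 3.6803
y' = -5 − 6.0000·(cos 1.7312 − cos 2.3562) = -8.2844

(3.6803, -8.2844, 1.7312)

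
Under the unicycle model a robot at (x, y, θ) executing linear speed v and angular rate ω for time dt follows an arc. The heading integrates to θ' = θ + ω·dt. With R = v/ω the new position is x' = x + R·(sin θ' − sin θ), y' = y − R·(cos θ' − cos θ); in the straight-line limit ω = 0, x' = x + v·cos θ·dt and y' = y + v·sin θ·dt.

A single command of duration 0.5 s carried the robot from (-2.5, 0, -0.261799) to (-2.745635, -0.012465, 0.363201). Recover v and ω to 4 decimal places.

Δθ = 0.363201 − -0.261799 = 0.625000
ω = Δθ/dt = 0.625000/0.5 = 1.2500
R = Δx/(sin θ' − sin θ) = -0.4000
v = R·ω = -0.4000·1.2500 = -0.5000

v = -0.5000, ω = 1.2500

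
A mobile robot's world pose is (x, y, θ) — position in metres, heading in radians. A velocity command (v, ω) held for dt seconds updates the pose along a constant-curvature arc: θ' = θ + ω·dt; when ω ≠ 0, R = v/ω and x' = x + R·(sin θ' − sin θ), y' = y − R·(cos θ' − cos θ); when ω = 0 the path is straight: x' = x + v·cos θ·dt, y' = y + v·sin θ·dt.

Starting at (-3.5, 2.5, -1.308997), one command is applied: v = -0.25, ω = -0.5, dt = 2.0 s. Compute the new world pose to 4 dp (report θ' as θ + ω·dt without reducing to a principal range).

θ' = -1.3090 + -0.5·2.0 = -2.3090
R = v/ω = -0.25/-0.5 = 0.5000
x' = -3.5 + 0.5000·(sin -2.3090 − sin -1.3090) = -3.3869
y' = 2.5 − 0.5000·(cos -2.3090 − cos -1.3090) = 2.9659

(-3.3869, 2.9659, -2.3090)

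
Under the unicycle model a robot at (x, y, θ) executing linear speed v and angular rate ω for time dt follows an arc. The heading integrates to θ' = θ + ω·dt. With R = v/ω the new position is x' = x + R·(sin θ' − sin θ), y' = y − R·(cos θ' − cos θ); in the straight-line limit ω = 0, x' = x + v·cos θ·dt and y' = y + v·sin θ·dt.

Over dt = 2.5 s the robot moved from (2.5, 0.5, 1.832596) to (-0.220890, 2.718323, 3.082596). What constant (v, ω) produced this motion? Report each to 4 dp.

v = 1.5000, ω = 0.5000

Δθ = 3.082596 − 1.832596 = 1.250000
ω = Δθ/dt = 1.250000/2.5 = 0.5000
R = Δx/(sin θ' − sin θ) = 3.0000
v = R·ω = 3.0000·0.5000 = 1.5000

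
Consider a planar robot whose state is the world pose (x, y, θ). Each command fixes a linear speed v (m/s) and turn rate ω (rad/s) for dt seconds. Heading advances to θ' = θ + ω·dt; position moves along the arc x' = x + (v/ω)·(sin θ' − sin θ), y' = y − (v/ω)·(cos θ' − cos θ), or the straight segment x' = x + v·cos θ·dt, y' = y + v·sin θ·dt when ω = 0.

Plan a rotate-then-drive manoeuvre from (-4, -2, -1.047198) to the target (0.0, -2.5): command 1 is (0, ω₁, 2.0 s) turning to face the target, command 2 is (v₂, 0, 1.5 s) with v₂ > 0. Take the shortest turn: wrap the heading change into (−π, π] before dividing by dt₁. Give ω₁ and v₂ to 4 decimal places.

ω₁ = 0.4614, v₂ = 2.6874

heading to target = atan2(-2.5−-2, 0−-4) = -0.1244
Δθ = wrap(-0.1244 − -1.0472) = 0.9228; ω₁ = Δθ/dt₁ = 0.4614
distance = √((0−-4)² + (-2.5−-2)²) = 4.0311; v₂ = distance/dt₂ = 2.6874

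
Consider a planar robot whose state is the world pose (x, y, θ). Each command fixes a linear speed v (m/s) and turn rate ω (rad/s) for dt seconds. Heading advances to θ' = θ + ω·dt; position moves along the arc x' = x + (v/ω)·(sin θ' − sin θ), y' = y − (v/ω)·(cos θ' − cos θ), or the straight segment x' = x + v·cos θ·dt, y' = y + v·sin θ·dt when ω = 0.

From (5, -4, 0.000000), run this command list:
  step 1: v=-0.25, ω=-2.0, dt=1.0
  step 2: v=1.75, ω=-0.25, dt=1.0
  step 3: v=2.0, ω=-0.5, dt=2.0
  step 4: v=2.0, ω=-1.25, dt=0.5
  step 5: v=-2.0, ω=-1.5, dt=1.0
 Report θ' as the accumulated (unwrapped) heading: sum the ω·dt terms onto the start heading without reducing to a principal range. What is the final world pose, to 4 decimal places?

(-0.3166, -8.1798, -5.3750)

step 1: θ'=-2.0000 (R=0.1250) → pose (4.8863, -3.8230, -2.0000)
step 2: θ'=-2.2500 (R=-7.0000) → pose (3.9678, -5.3072, -2.2500)
step 3: θ'=-3.2500 (R=-4.0000) → pose (0.4227, -6.7710, -3.2500)
step 4: θ'=-3.8750 (R=-1.6000) → pose (-0.4752, -6.3690, -3.8750)
step 5: θ'=-5.3750 (R=1.3333) → pose (-0.3166, -8.1798, -5.3750)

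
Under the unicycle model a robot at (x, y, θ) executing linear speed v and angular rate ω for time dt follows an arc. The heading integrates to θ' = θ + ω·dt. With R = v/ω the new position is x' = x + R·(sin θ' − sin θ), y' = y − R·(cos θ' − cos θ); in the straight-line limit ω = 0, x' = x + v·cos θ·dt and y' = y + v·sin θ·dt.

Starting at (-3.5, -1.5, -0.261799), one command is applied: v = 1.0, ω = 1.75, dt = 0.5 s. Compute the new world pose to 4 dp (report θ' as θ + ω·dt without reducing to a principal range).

(-3.0233, -1.4154, 0.6132)

θ' = -0.2618 + 1.75·0.5 = 0.6132
R = v/ω = 1.0/1.75 = 0.5714
x' = -3.5 + 0.5714·(sin 0.6132 − sin -0.2618) = -3.0233
y' = -1.5 − 0.5714·(cos 0.6132 − cos -0.2618) = -1.4154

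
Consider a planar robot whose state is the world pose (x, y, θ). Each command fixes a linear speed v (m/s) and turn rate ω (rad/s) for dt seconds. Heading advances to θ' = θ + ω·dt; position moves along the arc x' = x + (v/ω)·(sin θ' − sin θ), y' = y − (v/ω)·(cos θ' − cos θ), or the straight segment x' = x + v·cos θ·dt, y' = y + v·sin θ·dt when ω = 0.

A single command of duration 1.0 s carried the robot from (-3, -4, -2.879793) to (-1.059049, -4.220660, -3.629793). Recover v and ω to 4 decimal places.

v = -2.0000, ω = -0.7500

Δθ = -3.629793 − -2.879793 = -0.750000
ω = Δθ/dt = -0.750000/1.0 = -0.7500
R = Δx/(sin θ' − sin θ) = 2.6667
v = R·ω = 2.6667·-0.7500 = -2.0000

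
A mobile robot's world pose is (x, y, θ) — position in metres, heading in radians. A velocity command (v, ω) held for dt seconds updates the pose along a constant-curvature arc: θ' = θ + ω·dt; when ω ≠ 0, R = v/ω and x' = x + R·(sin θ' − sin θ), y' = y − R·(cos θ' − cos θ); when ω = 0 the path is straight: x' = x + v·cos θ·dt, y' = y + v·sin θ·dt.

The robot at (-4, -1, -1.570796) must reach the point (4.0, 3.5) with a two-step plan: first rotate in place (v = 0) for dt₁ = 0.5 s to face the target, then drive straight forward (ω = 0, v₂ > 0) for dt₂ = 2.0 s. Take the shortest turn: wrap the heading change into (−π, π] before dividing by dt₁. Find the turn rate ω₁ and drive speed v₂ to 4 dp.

heading to target = atan2(3.5−-1, 4−-4) = 0.5124
Δθ = wrap(0.5124 − -1.5708) = 2.0832; ω₁ = Δθ/dt₁ = 4.1664
distance = √((4−-4)² + (3.5−-1)²) = 9.1788; v₂ = distance/dt₂ = 4.5894

ω₁ = 4.1664, v₂ = 4.5894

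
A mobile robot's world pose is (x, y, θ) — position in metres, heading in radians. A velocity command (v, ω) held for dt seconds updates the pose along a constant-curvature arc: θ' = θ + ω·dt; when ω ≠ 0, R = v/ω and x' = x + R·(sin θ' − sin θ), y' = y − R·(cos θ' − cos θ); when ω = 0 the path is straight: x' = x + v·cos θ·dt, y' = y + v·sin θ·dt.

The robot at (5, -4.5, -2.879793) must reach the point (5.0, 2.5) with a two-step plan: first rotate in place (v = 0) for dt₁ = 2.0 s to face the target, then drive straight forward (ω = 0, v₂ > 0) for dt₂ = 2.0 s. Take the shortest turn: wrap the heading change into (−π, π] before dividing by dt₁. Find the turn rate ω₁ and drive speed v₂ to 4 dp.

ω₁ = -0.9163, v₂ = 3.5000

heading to target = atan2(2.5−-4.5, 5−5) = 1.5708
Δθ = wrap(1.5708 − -2.8798) = -1.8326; ω₁ = Δθ/dt₁ = -0.9163
distance = √((5−5)² + (2.5−-4.5)²) = 7.0000; v₂ = distance/dt₂ = 3.5000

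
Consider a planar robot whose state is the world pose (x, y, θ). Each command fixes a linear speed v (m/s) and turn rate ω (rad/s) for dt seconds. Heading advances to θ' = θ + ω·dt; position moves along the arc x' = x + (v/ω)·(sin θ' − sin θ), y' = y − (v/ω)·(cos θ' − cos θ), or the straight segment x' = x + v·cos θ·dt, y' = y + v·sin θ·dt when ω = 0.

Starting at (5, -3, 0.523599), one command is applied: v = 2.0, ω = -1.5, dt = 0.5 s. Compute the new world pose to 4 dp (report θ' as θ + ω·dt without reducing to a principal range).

(5.9660, -2.8554, -0.2264)

θ' = 0.5236 + -1.5·0.5 = -0.2264
R = v/ω = 2.0/-1.5 = -1.3333
x' = 5 + -1.3333·(sin -0.2264 − sin 0.5236) = 5.9660
y' = -3 − -1.3333·(cos -0.2264 − cos 0.5236) = -2.8554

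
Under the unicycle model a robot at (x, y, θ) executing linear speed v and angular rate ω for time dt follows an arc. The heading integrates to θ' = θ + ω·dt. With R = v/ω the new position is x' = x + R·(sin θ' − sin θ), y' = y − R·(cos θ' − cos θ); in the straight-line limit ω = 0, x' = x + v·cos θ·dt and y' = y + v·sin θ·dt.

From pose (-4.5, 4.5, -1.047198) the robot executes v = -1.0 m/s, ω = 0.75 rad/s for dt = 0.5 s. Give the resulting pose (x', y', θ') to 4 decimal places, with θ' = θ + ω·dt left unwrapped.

(-4.8244, 4.8766, -0.6722)

θ' = -1.0472 + 0.75·0.5 = -0.6722
R = v/ω = -1.0/0.75 = -1.3333
x' = -4.5 + -1.3333·(sin -0.6722 − sin -1.0472) = -4.8244
y' = 4.5 − -1.3333·(cos -0.6722 − cos -1.0472) = 4.8766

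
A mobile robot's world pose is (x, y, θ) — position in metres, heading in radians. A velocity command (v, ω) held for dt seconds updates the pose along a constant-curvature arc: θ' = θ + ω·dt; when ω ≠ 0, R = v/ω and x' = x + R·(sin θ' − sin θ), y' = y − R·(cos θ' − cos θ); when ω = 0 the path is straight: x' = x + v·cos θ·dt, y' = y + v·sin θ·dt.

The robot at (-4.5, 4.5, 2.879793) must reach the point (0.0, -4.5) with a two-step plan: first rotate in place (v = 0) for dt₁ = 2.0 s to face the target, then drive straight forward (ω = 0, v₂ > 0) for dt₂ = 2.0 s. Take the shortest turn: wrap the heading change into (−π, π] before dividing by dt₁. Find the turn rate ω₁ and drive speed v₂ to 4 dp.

heading to target = atan2(-4.5−4.5, 0−-4.5) = -1.1071
Δθ = wrap(-1.1071 − 2.8798) = 2.2962; ω₁ = Δθ/dt₁ = 1.1481
distance = √((0−-4.5)² + (-4.5−4.5)²) = 10.0623; v₂ = distance/dt₂ = 5.0312

ω₁ = 1.1481, v₂ = 5.0312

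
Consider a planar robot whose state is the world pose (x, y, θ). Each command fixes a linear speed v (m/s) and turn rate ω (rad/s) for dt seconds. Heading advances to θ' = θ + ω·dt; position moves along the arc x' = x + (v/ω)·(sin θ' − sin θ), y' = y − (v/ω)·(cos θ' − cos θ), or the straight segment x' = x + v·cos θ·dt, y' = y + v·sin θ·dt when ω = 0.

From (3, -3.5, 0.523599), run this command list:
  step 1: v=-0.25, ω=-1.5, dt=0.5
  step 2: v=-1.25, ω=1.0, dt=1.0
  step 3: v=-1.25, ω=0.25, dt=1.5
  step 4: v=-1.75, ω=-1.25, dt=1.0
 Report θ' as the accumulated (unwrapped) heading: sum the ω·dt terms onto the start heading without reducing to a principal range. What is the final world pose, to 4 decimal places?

(-0.7609, -6.1892, -0.1014)

step 1: θ'=-0.2264 (R=0.1667) → pose (2.8793, -3.5181, -0.2264)
step 2: θ'=0.7736 (R=-1.2500) → pose (1.7253, -3.8419, 0.7736)
step 3: θ'=1.1486 (R=-5.0000) → pose (0.6579, -5.3701, 1.1486)
step 4: θ'=-0.1014 (R=1.4000) → pose (-0.7609, -6.1892, -0.1014)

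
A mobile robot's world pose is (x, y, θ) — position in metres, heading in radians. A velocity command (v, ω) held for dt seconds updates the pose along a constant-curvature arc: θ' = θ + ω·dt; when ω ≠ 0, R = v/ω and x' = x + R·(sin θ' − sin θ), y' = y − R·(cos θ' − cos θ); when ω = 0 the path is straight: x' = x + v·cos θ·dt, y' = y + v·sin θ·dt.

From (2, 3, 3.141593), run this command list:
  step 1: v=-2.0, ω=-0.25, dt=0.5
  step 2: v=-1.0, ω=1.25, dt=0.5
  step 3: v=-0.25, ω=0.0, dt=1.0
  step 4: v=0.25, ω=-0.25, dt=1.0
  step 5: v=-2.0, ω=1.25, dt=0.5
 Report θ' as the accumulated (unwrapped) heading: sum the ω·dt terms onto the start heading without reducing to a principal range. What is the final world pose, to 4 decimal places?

step 1: θ'=3.0166 (R=8.0000) → pose (2.9974, 2.9376, 3.0166)
step 2: θ'=3.6416 (R=-0.8000) → pose (3.4807, 3.0293, 3.6416)
step 3: θ'=3.6416 (straight) → pose (3.7001, 3.1491, 3.6416)
step 4: θ'=3.3916 (R=-1.0000) → pose (3.4681, 3.0578, 3.3916)
step 5: θ'=4.0166 (R=-1.6000) → pose (4.3003, 3.5825, 4.0166)

(4.3003, 3.5825, 4.0166)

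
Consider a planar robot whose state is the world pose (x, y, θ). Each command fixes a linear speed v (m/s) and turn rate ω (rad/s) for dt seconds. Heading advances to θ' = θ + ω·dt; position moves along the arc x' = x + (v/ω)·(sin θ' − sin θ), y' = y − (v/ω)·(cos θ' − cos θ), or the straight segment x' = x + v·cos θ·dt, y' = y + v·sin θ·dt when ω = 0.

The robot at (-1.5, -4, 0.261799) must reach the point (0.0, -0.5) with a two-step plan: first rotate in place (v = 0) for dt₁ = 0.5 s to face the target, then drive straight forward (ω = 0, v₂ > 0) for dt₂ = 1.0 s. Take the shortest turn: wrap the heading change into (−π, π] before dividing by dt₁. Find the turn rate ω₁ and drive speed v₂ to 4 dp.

heading to target = atan2(-0.5−-4, 0−-1.5) = 1.1659
Δθ = wrap(1.1659 − 0.2618) = 0.9041; ω₁ = Δθ/dt₁ = 1.8082
distance = √((0−-1.5)² + (-0.5−-4)²) = 3.8079; v₂ = distance/dt₂ = 3.8079

ω₁ = 1.8082, v₂ = 3.8079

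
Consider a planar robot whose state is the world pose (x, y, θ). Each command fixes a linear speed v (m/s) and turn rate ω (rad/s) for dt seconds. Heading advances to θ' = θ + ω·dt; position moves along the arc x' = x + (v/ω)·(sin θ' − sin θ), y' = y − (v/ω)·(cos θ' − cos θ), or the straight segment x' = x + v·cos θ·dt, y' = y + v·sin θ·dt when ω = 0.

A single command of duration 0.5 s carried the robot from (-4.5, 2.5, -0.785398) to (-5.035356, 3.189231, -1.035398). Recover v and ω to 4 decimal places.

v = -1.7500, ω = -0.5000

Δθ = -1.035398 − -0.785398 = -0.250000
ω = Δθ/dt = -0.250000/0.5 = -0.5000
R = −Δy/(cos θ' − cos θ) = 3.5000
v = R·ω = 3.5000·-0.5000 = -1.7500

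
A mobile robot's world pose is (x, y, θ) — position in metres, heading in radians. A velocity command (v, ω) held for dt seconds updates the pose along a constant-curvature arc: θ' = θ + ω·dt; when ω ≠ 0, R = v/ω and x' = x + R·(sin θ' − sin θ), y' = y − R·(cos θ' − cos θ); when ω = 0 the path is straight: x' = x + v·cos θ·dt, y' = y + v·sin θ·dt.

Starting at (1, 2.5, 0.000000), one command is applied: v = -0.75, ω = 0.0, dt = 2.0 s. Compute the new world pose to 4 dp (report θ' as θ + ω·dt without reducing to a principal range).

(-0.5000, 2.5000, 0.0000)

θ' = 0.0000 + 0.0·2.0 = 0.0000
ω = 0 → straight: x' = 1 + -0.75·cos(0.0000)·2.0 = -0.5000
y' = 2.5 + -0.75·sin(0.0000)·2.0 = 2.5000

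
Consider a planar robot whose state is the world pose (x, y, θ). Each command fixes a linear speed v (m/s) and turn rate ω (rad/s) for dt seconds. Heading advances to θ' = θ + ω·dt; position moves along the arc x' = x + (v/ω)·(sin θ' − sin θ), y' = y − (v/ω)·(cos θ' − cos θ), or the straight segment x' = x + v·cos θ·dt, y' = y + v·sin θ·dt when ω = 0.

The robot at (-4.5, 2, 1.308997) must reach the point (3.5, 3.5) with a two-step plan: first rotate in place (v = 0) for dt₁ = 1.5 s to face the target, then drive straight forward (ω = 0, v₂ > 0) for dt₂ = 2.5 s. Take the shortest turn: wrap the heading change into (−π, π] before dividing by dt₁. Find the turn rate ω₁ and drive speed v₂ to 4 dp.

ω₁ = -0.7491, v₂ = 3.2558

heading to target = atan2(3.5−2, 3.5−-4.5) = 0.1853
Δθ = wrap(0.1853 − 1.3090) = -1.1236; ω₁ = Δθ/dt₁ = -0.7491
distance = √((3.5−-4.5)² + (3.5−2)²) = 8.1394; v₂ = distance/dt₂ = 3.2558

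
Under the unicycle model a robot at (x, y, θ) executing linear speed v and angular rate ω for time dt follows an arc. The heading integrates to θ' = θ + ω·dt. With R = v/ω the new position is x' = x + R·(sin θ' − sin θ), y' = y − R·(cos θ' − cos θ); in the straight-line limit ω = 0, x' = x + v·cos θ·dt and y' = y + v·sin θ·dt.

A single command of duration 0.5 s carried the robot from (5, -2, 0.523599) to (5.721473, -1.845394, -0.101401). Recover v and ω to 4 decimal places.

Δθ = -0.101401 − 0.523599 = -0.625000
ω = Δθ/dt = -0.625000/0.5 = -1.2500
R = Δx/(sin θ' − sin θ) = -1.2000
v = R·ω = -1.2000·-1.2500 = 1.5000

v = 1.5000, ω = -1.2500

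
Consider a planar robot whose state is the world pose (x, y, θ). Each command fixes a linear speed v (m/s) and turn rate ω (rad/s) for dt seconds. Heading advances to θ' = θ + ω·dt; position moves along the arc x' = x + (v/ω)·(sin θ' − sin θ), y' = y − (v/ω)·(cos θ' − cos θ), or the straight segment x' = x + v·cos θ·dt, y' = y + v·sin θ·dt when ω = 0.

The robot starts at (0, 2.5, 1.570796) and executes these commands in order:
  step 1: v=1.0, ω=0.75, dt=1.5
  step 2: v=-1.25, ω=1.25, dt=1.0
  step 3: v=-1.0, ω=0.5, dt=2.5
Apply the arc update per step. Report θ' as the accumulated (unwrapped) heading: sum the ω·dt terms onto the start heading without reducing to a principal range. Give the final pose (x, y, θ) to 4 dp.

step 1: θ'=2.6958 (R=1.3333) → pose (-0.7584, 3.7030, 2.6958)
step 2: θ'=3.9458 (R=-1.0000) → pose (0.3930, 3.9116, 3.9458)
step 3: θ'=5.1958 (R=-2.0000) → pose (0.7233, 6.2286, 5.1958)

(0.7233, 6.2286, 5.1958)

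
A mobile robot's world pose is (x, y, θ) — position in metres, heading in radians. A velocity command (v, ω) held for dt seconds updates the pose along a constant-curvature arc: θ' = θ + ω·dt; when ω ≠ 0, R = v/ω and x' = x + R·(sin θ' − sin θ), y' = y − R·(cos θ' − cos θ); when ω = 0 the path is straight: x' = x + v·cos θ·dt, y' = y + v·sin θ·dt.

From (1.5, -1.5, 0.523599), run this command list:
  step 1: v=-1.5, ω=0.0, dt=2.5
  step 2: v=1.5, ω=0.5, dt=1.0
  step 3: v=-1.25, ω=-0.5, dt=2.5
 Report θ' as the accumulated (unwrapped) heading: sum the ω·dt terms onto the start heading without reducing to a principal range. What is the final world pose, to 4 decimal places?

step 1: θ'=0.5236 (straight) → pose (-1.7476, -3.3750, 0.5236)
step 2: θ'=1.0236 (R=3.0000) → pose (-0.6856, -2.3378, 1.0236)
step 3: θ'=-0.2264 (R=2.5000) → pose (-3.3818, -3.4733, -0.2264)

(-3.3818, -3.4733, -0.2264)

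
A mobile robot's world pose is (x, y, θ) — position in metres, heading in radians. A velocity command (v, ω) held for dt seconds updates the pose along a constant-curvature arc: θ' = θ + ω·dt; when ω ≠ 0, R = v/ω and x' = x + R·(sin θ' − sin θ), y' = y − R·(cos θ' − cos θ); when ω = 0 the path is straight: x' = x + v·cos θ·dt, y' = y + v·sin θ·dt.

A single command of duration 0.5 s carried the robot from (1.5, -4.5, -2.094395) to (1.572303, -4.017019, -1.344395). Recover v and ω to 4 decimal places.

Δθ = -1.344395 − -2.094395 = 0.750000
ω = Δθ/dt = 0.750000/0.5 = 1.5000
R = −Δy/(cos θ' − cos θ) = -0.6667
v = R·ω = -0.6667·1.5000 = -1.0000

v = -1.0000, ω = 1.5000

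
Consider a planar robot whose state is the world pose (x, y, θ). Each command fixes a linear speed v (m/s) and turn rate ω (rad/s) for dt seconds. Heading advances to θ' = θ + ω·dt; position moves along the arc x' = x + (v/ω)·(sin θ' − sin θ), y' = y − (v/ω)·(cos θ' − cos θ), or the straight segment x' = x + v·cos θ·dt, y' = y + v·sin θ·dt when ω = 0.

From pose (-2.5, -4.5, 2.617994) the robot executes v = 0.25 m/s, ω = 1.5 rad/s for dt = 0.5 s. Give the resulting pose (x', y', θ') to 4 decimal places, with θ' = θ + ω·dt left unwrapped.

(-2.6207, -4.4819, 3.3680)

θ' = 2.6180 + 1.5·0.5 = 3.3680
R = v/ω = 0.25/1.5 = 0.1667
x' = -2.5 + 0.1667·(sin 3.3680 − sin 2.6180) = -2.6207
y' = -4.5 − 0.1667·(cos 3.3680 − cos 2.6180) = -4.4819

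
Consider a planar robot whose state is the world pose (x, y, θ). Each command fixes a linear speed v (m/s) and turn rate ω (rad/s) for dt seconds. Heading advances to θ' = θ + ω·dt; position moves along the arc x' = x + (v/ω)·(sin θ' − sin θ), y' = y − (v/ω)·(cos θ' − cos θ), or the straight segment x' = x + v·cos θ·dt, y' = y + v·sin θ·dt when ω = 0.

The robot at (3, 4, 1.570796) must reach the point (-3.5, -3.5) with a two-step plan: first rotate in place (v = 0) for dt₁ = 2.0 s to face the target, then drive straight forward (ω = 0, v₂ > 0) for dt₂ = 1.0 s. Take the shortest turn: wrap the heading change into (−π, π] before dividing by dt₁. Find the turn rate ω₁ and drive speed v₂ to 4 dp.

heading to target = atan2(-3.5−4, -3.5−3) = -2.2849
Δθ = wrap(-2.2849 − 1.5708) = 2.4275; ω₁ = Δθ/dt₁ = 1.2138
distance = √((-3.5−3)² + (-3.5−4)²) = 9.9247; v₂ = distance/dt₂ = 9.9247

ω₁ = 1.2138, v₂ = 9.9247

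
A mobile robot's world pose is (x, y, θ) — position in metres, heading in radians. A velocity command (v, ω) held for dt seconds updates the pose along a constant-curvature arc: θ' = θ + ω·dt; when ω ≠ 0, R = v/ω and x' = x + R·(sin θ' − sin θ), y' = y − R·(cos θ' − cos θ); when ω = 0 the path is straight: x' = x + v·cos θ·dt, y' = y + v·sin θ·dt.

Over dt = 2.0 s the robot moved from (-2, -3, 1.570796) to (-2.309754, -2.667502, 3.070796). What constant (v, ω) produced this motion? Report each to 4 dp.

v = 0.2500, ω = 0.7500

Δθ = 3.070796 − 1.570796 = 1.500000
ω = Δθ/dt = 1.500000/2.0 = 0.7500
R = −Δy/(cos θ' − cos θ) = 0.3333
v = R·ω = 0.3333·0.7500 = 0.2500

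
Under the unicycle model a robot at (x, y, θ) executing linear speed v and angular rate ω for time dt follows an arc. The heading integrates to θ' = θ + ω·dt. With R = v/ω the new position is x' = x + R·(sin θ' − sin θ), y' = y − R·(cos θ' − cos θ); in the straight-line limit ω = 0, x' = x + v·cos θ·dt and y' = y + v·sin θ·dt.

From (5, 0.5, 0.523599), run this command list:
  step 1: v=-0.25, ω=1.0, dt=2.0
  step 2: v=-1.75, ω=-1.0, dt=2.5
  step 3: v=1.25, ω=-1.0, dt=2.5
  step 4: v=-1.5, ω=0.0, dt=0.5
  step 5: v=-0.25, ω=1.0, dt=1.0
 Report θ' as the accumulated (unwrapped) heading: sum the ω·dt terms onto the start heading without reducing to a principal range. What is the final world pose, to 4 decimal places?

step 1: θ'=2.5236 (R=-0.2500) → pose (4.9801, 0.0797, 2.5236)
step 2: θ'=0.0236 (R=1.7500) → pose (4.0075, -3.0961, 0.0236)
step 3: θ'=-2.4764 (R=-1.2500) → pose (4.8085, -5.3293, -2.4764)
step 4: θ'=-2.4764 (straight) → pose (5.3986, -4.8663, -2.4764)
step 5: θ'=-1.4764 (R=-0.2500) → pose (5.4932, -4.6461, -1.4764)

(5.4932, -4.6461, -1.4764)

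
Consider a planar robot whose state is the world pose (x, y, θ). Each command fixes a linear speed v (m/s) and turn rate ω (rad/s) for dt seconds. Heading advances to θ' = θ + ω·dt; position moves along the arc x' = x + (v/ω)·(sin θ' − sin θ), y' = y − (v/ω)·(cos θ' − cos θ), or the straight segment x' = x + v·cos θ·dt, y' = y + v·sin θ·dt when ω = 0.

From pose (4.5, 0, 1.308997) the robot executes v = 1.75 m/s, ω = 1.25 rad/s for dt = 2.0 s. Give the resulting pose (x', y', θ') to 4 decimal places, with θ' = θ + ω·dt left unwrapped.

θ' = 1.3090 + 1.25·2.0 = 3.8090
R = v/ω = 1.75/1.25 = 1.4000
x' = 4.5 + 1.4000·(sin 3.8090 − sin 1.3090) = 2.2812
y' = 0 − 1.4000·(cos 3.8090 − cos 1.3090) = 1.4619

(2.2812, 1.4619, 3.8090)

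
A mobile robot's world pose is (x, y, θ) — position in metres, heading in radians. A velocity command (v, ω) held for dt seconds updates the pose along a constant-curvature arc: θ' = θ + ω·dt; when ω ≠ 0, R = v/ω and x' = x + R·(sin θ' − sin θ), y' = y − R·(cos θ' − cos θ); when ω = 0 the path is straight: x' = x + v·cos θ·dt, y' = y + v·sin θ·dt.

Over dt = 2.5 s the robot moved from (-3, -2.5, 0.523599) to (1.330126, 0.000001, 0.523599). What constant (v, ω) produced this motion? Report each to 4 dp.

Δθ = 0.523599 − 0.523599 = 0.000000
ω = Δθ/dt = 0.000000/2.5 = 0.0000
ω = 0 → v = (Δx·cos θ + Δy·sin θ)/dt = 2.0000

v = 2.0000, ω = 0.0000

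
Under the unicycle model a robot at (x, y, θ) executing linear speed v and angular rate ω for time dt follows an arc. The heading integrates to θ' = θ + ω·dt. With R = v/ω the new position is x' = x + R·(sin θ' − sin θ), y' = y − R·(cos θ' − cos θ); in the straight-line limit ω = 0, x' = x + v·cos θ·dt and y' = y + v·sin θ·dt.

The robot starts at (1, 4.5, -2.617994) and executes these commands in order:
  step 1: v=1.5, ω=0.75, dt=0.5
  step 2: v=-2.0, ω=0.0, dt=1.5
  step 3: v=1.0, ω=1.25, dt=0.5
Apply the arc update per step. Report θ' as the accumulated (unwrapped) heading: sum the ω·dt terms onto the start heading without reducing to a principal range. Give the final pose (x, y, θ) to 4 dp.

(2.1301, 5.9003, -1.6180)

step 1: θ'=-2.2430 (R=2.0000) → pose (0.4351, 4.0134, -2.2430)
step 2: θ'=-2.2430 (straight) → pose (2.3032, 6.3607, -2.2430)
step 3: θ'=-1.6180 (R=0.8000) → pose (2.1301, 5.9003, -1.6180)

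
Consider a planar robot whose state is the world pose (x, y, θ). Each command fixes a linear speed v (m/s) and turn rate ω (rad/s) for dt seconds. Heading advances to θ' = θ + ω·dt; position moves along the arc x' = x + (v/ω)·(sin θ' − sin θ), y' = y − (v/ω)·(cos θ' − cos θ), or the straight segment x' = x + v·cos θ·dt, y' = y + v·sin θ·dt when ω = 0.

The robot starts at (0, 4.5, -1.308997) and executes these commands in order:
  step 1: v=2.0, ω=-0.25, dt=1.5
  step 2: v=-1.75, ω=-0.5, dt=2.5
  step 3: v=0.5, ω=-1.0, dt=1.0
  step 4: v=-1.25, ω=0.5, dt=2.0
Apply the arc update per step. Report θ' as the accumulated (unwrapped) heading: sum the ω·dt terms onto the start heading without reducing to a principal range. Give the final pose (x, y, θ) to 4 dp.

(4.8139, 4.0025, -2.9340)

step 1: θ'=-1.6840 (R=-8.0000) → pose (0.2214, 1.5258, -1.6840)
step 2: θ'=-2.9340 (R=3.5000) → pose (2.9776, 4.5553, -2.9340)
step 3: θ'=-3.9340 (R=-0.5000) → pose (2.5185, 4.6935, -3.9340)
step 4: θ'=-2.9340 (R=-2.5000) → pose (4.8139, 4.0025, -2.9340)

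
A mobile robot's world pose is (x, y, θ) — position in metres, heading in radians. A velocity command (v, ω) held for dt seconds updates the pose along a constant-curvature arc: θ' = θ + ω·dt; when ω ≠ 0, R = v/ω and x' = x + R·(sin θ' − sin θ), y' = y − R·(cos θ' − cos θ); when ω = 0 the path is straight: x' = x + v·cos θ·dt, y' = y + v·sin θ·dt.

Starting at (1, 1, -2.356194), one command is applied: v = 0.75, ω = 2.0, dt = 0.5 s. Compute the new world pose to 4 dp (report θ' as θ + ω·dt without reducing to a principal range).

(0.8988, 0.6550, -1.3562)

θ' = -2.3562 + 2.0·0.5 = -1.3562
R = v/ω = 0.75/2.0 = 0.3750
x' = 1 + 0.3750·(sin -1.3562 − sin -2.3562) = 0.8988
y' = 1 − 0.3750·(cos -1.3562 − cos -2.3562) = 0.6550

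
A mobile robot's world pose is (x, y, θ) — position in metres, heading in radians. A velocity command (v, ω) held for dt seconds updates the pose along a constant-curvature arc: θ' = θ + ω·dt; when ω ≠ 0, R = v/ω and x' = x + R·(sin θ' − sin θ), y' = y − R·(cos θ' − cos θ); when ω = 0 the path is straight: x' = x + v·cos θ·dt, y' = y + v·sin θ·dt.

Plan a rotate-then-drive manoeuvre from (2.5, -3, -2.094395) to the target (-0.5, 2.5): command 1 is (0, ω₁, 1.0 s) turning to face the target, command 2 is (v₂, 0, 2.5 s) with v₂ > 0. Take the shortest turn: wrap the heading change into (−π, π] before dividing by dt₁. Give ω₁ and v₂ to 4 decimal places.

heading to target = atan2(2.5−-3, -0.5−2.5) = 2.0701
Δθ = wrap(2.0701 − -2.0944) = -2.1186; ω₁ = Δθ/dt₁ = -2.1186
distance = √((-0.5−2.5)² + (2.5−-3)²) = 6.2650; v₂ = distance/dt₂ = 2.5060

ω₁ = -2.1186, v₂ = 2.5060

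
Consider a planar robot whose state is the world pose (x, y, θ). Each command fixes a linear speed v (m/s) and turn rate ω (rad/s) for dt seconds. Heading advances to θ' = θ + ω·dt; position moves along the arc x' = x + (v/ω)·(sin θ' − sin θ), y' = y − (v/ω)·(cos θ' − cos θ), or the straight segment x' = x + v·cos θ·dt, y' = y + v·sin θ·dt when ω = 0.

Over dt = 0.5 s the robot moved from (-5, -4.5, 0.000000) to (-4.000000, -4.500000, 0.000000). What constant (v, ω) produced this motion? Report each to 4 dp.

Δθ = 0.000000 − 0.000000 = 0.000000
ω = Δθ/dt = 0.000000/0.5 = 0.0000
ω = 0 → v = (Δx·cos θ + Δy·sin θ)/dt = 2.0000

v = 2.0000, ω = 0.0000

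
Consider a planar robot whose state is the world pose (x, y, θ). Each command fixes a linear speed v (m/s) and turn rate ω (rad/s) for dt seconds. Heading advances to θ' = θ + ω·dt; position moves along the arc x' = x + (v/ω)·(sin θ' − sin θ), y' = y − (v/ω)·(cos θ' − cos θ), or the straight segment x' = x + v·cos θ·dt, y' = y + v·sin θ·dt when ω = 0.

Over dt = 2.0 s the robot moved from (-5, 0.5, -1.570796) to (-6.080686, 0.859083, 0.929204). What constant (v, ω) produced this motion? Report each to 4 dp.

Δθ = 0.929204 − -1.570796 = 2.500000
ω = Δθ/dt = 2.500000/2.0 = 1.2500
R = Δx/(sin θ' − sin θ) = -0.6000
v = R·ω = -0.6000·1.2500 = -0.7500

v = -0.7500, ω = 1.2500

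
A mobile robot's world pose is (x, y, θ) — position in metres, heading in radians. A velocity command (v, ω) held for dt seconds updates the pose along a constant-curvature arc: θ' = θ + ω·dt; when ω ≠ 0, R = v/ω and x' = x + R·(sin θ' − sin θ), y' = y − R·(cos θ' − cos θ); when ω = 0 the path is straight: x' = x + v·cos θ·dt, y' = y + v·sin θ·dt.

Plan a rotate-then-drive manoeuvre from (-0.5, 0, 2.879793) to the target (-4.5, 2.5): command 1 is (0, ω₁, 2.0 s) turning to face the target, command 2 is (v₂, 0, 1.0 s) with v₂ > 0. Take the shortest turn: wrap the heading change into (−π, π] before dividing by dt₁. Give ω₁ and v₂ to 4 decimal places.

ω₁ = -0.1484, v₂ = 4.7170

heading to target = atan2(2.5−0, -4.5−-0.5) = 2.5830
Δθ = wrap(2.5830 − 2.8798) = -0.2968; ω₁ = Δθ/dt₁ = -0.1484
distance = √((-4.5−-0.5)² + (2.5−0)²) = 4.7170; v₂ = distance/dt₂ = 4.7170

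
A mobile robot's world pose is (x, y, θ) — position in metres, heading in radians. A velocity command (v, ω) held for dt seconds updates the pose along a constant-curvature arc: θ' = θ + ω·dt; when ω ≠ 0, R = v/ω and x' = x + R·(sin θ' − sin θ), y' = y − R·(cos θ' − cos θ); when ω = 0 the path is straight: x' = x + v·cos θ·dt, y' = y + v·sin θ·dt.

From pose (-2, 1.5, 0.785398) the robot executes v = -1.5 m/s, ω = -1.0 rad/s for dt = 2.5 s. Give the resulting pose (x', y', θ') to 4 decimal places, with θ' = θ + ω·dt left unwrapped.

(-4.5452, 2.7756, -1.7146)

θ' = 0.7854 + -1.0·2.5 = -1.7146
R = v/ω = -1.5/-1.0 = 1.5000
x' = -2 + 1.5000·(sin -1.7146 − sin 0.7854) = -4.5452
y' = 1.5 − 1.5000·(cos -1.7146 − cos 0.7854) = 2.7756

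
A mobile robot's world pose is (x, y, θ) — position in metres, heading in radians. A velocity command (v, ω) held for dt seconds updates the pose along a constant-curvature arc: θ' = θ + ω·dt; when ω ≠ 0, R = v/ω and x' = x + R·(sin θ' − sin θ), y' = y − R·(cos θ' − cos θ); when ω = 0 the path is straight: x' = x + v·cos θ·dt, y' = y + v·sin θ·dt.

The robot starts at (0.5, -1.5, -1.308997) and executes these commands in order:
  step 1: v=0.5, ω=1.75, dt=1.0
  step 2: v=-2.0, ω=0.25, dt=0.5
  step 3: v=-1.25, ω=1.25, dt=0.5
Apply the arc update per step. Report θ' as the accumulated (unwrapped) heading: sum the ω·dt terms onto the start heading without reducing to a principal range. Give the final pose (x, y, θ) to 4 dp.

step 1: θ'=0.4410 (R=0.2857) → pose (0.8979, -1.6844, 0.4410)
step 2: θ'=0.5660 (R=-8.0000) → pose (0.0226, -2.1666, 0.5660)
step 3: θ'=1.1910 (R=-1.0000) → pose (-0.3699, -2.6399, 1.1910)

(-0.3699, -2.6399, 1.1910)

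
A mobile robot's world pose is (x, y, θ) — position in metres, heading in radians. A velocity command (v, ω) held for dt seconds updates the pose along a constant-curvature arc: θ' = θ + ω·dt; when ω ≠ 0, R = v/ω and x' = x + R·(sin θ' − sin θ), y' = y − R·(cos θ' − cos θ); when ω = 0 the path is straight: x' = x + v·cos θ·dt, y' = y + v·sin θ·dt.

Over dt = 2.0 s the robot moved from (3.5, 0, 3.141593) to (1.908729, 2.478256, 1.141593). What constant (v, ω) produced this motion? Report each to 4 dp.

v = 1.7500, ω = -1.0000

Δθ = 1.141593 − 3.141593 = -2.000000
ω = Δθ/dt = -2.000000/2.0 = -1.0000
R = −Δy/(cos θ' − cos θ) = -1.7500
v = R·ω = -1.7500·-1.0000 = 1.7500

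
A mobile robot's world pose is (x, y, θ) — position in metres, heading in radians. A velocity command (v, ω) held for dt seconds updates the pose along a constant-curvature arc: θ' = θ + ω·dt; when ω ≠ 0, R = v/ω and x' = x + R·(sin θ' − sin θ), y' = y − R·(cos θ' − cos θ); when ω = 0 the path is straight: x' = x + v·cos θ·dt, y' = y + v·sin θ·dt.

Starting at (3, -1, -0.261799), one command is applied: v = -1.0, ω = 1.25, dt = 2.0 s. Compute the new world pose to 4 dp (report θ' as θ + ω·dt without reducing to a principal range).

θ' = -0.2618 + 1.25·2.0 = 2.2382
R = v/ω = -1.0/1.25 = -0.8000
x' = 3 + -0.8000·(sin 2.2382 − sin -0.2618) = 2.1646
y' = -1 − -0.8000·(cos 2.2382 − cos -0.2618) = -2.2679

(2.1646, -2.2679, 2.2382)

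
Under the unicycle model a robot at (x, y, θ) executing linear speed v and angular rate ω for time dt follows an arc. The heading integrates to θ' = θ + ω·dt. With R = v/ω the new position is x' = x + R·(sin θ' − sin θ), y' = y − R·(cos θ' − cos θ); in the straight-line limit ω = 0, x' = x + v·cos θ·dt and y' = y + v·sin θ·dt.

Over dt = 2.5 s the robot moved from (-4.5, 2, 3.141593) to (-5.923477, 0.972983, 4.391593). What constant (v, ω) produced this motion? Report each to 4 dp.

v = 0.7500, ω = 0.5000

Δθ = 4.391593 − 3.141593 = 1.250000
ω = Δθ/dt = 1.250000/2.5 = 0.5000
R = Δx/(sin θ' − sin θ) = 1.5000
v = R·ω = 1.5000·0.5000 = 0.7500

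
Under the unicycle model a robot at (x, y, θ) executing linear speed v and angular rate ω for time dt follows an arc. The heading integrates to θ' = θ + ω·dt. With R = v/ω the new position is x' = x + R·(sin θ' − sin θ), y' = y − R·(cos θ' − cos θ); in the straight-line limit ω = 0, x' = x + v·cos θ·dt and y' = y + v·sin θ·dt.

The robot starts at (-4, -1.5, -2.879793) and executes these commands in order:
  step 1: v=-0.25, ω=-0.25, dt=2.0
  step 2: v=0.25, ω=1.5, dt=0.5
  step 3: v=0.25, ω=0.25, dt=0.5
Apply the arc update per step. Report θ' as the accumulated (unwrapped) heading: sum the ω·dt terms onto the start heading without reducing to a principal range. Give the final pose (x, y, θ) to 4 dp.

step 1: θ'=-3.3798 (R=1.0000) → pose (-3.5052, -1.4942, -3.3798)
step 2: θ'=-2.6298 (R=0.1667) → pose (-3.6262, -1.5108, -2.6298)
step 3: θ'=-2.5048 (R=1.0000) → pose (-3.7311, -1.5787, -2.5048)

(-3.7311, -1.5787, -2.5048)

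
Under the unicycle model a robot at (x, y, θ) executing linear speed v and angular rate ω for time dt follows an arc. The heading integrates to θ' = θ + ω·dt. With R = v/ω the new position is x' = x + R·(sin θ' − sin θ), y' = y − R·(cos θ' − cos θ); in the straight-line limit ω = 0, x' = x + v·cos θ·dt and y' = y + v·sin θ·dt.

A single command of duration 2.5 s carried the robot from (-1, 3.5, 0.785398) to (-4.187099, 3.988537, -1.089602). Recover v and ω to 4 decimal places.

Δθ = -1.089602 − 0.785398 = -1.875000
ω = Δθ/dt = -1.875000/2.5 = -0.7500
R = Δx/(sin θ' − sin θ) = 2.0000
v = R·ω = 2.0000·-0.7500 = -1.5000

v = -1.5000, ω = -0.7500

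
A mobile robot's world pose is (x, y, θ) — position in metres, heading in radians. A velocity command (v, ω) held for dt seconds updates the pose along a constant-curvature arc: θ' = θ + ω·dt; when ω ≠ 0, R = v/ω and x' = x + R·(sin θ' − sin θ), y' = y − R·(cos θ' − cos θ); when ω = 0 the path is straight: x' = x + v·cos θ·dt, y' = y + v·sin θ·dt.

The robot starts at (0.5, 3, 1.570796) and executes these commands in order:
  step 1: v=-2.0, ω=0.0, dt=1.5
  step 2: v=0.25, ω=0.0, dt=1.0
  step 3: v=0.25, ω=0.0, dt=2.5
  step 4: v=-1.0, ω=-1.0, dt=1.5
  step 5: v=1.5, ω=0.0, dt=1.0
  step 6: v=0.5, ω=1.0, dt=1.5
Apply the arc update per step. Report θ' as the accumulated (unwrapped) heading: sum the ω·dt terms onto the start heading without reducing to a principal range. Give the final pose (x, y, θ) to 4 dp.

step 1: θ'=1.5708 (straight) → pose (0.5000, 0.0000, 1.5708)
step 2: θ'=1.5708 (straight) → pose (0.5000, 0.2500, 1.5708)
step 3: θ'=1.5708 (straight) → pose (0.5000, 0.8750, 1.5708)
step 4: θ'=0.0708 (R=1.0000) → pose (-0.4293, -0.1225, 0.0708)
step 5: θ'=0.0708 (straight) → pose (1.0670, -0.0164, 0.0708)
step 6: θ'=1.5708 (R=0.5000) → pose (1.5316, 0.4824, 1.5708)

(1.5316, 0.4824, 1.5708)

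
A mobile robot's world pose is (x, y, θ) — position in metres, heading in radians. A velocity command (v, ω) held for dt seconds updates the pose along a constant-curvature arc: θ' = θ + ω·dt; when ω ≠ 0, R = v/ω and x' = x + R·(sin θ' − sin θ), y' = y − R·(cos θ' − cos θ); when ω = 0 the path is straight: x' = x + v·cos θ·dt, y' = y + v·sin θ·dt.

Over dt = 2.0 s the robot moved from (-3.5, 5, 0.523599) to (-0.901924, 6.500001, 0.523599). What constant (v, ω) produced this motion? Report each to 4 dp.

v = 1.5000, ω = 0.0000

Δθ = 0.523599 − 0.523599 = 0.000000
ω = Δθ/dt = 0.000000/2.0 = 0.0000
ω = 0 → v = (Δx·cos θ + Δy·sin θ)/dt = 1.5000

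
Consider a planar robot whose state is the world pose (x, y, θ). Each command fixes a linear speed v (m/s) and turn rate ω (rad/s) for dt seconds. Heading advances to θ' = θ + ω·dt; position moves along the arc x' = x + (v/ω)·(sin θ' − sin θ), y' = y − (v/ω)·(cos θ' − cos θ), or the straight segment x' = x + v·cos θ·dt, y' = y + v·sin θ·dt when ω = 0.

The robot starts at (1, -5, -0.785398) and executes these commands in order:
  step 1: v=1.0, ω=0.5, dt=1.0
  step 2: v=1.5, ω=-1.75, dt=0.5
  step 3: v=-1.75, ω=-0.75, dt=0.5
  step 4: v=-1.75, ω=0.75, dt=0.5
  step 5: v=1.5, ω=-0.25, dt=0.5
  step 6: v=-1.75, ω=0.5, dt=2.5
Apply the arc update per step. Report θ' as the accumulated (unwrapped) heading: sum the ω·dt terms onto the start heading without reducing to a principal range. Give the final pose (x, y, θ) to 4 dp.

(-0.9678, -2.4808, -0.0354)

step 1: θ'=-0.2854 (R=2.0000) → pose (1.8511, -5.5049, -0.2854)
step 2: θ'=-1.1604 (R=-0.8571) → pose (2.3958, -5.9854, -1.1604)
step 3: θ'=-1.5354 (R=2.3333) → pose (2.2035, -5.1370, -1.5354)
step 4: θ'=-1.1604 (R=-2.3333) → pose (2.0112, -4.2887, -1.1604)
step 5: θ'=-1.2854 (R=-6.0000) → pose (2.2667, -4.9933, -1.2854)
step 6: θ'=-0.0354 (R=-3.5000) → pose (-0.9678, -2.4808, -0.0354)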